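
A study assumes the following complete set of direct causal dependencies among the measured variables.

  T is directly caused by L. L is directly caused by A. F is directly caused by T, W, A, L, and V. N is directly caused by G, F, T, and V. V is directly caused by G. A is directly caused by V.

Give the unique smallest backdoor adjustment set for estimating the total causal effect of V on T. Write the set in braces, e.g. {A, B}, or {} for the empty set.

Variables eligible for adjustment (non-descendants of V, excluding V and T): {G, W}.
Backdoor paths from V to T:
  P1: V <- G -> N <- T
  P2: V <- G -> N <- F <- A -> L -> T
  P3: V <- G -> N <- F <- L -> T
  P4: V <- G -> N <- F <- T
Each backdoor path contains an unconditioned collider, so every path is already blocked with the empty conditioning set:
  P1: blocked at collider N (neither it nor any descendant is in the conditioning set).
  P2: blocked at collider N (neither it nor any descendant is in the conditioning set).
  P3: blocked at collider N (neither it nor any descendant is in the conditioning set).
  P4: blocked at collider N (neither it nor any descendant is in the conditioning set).
The empty set is therefore the unique smallest valid set.

{}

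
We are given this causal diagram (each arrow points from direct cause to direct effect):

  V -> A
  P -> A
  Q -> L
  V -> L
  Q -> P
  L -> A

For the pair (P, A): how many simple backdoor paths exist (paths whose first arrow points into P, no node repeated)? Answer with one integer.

2

A backdoor path from P to A is any simple undirected path whose first edge points into P (i.e. leaves P via a parent).
Parents of P: {Q}.
Enumerating:
  P1: P <- Q -> L <- V -> A
  P2: P <- Q -> L -> A
That exhausts the simple backdoor paths. Count: 2.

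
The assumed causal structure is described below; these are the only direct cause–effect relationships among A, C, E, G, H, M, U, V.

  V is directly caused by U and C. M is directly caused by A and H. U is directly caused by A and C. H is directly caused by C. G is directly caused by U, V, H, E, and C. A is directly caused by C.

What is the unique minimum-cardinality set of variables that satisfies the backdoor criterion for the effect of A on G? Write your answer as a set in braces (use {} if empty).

Variables eligible for adjustment (non-descendants of A, excluding A and G): {C, E, H}.
Backdoor paths from A to G:
  P1: A <- C -> H -> G
  P2: A <- C -> U -> V -> G
  P3: A <- C -> U -> G
  P4: A <- C -> V <- U -> G
  P5: A <- C -> V -> G
  P6: A <- C -> G
The empty set is not sufficient: P1 (A <- C -> H -> G) has no collider blocking it and no conditioned non-collider, so it is open.
Try {C}:
  P1: blocked at fork node C ∈ conditioning set.
  P2: blocked at fork node C ∈ conditioning set.
  P3: blocked at fork node C ∈ conditioning set.
  P4: blocked at fork node C ∈ conditioning set.
  P5: blocked at fork node C ∈ conditioning set.
  P6: blocked at fork node C ∈ conditioning set.
{C} contains no descendant of A and blocks every backdoor path.
No other singleton works — e.g. {H} leaves P2 open — so {C} is the unique smallest valid adjustment set.

{C}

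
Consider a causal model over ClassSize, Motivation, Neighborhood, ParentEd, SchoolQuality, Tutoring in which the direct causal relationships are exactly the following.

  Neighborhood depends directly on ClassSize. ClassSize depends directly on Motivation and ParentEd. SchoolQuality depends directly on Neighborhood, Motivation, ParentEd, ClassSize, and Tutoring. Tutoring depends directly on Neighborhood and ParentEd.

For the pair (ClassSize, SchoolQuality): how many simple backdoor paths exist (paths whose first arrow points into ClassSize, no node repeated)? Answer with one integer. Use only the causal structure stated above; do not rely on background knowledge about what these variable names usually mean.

A backdoor path from ClassSize to SchoolQuality is any simple undirected path whose first edge points into ClassSize (i.e. leaves ClassSize via a parent).
Parents of ClassSize: {Motivation, ParentEd}.
Enumerating:
  P1: ClassSize <- Motivation -> SchoolQuality
  P2: ClassSize <- ParentEd -> Tutoring <- Neighborhood -> SchoolQuality
  P3: ClassSize <- ParentEd -> Tutoring -> SchoolQuality
  P4: ClassSize <- ParentEd -> SchoolQuality
That exhausts the simple backdoor paths. Count: 4.

4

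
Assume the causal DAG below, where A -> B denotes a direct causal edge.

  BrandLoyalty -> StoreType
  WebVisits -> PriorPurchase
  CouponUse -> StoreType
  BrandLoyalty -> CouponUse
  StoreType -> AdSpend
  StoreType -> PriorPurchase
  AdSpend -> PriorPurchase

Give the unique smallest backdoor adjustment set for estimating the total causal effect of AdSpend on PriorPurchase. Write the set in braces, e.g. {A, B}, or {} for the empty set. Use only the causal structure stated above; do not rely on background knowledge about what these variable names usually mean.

{StoreType}

Variables eligible for adjustment (non-descendants of AdSpend, excluding AdSpend and PriorPurchase): {BrandLoyalty, CouponUse, StoreType, WebVisits}.
Backdoor paths from AdSpend to PriorPurchase:
  P1: AdSpend <- StoreType -> PriorPurchase
The empty set is not sufficient: P1 (AdSpend <- StoreType -> PriorPurchase) has no collider blocking it and no conditioned non-collider, so it is open.
Try {StoreType}:
  P1: blocked at fork node StoreType ∈ conditioning set.
{StoreType} contains no descendant of AdSpend and blocks every backdoor path.
No other singleton works — e.g. {BrandLoyalty} leaves P1 open — so {StoreType} is the unique smallest valid adjustment set.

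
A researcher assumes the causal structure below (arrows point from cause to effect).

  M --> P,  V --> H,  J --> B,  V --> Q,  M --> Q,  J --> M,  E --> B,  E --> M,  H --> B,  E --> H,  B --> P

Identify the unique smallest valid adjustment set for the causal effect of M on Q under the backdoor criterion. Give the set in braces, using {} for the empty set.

Variables eligible for adjustment (non-descendants of M, excluding M and Q): {B, E, H, J, V}.
Backdoor paths from M to Q:
  P1: M <- E -> H <- V -> Q
  P2: M <- E -> B <- H <- V -> Q
  P3: M <- J -> B <- E -> H <- V -> Q
  P4: M <- J -> B <- H <- V -> Q
Each backdoor path contains an unconditioned collider, so every path is already blocked with the empty conditioning set:
  P1: blocked at collider H (neither it nor any descendant is in the conditioning set).
  P2: blocked at collider B (neither it nor any descendant is in the conditioning set).
  P3: blocked at collider B (neither it nor any descendant is in the conditioning set).
  P4: blocked at collider B (neither it nor any descendant is in the conditioning set).
The empty set is therefore the unique smallest valid set.

{}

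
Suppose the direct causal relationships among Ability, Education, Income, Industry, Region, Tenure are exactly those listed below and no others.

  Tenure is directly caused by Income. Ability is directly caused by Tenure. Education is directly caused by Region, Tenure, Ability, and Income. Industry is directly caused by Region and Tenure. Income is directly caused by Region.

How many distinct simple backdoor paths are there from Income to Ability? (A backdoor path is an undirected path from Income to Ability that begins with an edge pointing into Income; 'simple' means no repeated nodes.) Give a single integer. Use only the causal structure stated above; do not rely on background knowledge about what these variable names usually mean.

A backdoor path from Income to Ability is any simple undirected path whose first edge points into Income (i.e. leaves Income via a parent).
Parents of Income: {Region}.
Enumerating:
  P1: Income <- Region -> Industry <- Tenure -> Ability
  P2: Income <- Region -> Industry <- Tenure -> Education <- Ability
  P3: Income <- Region -> Education <- Tenure -> Ability
  P4: Income <- Region -> Education <- Ability
That exhausts the simple backdoor paths. Count: 4.

4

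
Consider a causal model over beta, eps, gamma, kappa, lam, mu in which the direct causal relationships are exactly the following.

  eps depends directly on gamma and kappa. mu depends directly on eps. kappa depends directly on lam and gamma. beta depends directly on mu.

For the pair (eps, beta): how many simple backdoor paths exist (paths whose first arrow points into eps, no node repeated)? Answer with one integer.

0

A backdoor path from eps to beta is any simple undirected path whose first edge points into eps (i.e. leaves eps via a parent).
Parents of eps: {gamma, kappa}.
No simple path from any parent of eps reaches beta without revisiting eps, so there are no backdoor paths.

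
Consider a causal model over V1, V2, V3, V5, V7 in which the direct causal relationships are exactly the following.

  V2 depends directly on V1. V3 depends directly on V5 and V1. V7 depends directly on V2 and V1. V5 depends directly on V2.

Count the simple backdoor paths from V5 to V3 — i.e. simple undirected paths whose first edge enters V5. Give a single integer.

A backdoor path from V5 to V3 is any simple undirected path whose first edge points into V5 (i.e. leaves V5 via a parent).
Parents of V5: {V2}.
Enumerating:
  P1: V5 <- V2 <- V1 -> V3
  P2: V5 <- V2 -> V7 <- V1 -> V3
That exhausts the simple backdoor paths. Count: 2.

2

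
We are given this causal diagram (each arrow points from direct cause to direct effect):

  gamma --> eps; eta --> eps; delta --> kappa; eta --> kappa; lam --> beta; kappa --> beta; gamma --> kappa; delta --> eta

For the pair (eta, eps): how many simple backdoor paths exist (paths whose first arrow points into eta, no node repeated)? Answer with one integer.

1

A backdoor path from eta to eps is any simple undirected path whose first edge points into eta (i.e. leaves eta via a parent).
Parents of eta: {delta}.
Enumerating:
  P1: eta <- delta -> kappa <- gamma -> eps
That exhausts the simple backdoor paths. Count: 1.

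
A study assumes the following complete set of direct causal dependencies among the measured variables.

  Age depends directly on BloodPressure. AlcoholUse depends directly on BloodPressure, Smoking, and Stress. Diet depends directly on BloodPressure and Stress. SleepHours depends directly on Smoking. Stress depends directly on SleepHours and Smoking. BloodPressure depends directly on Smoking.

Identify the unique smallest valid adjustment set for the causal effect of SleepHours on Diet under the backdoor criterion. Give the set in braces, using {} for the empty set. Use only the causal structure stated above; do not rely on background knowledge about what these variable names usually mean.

{Smoking}

Variables eligible for adjustment (non-descendants of SleepHours, excluding SleepHours and Diet): {Age, BloodPressure, Smoking}.
Backdoor paths from SleepHours to Diet:
  P1: SleepHours <- Smoking -> Stress -> Diet
  P2: SleepHours <- Smoking -> Stress -> AlcoholUse <- BloodPressure -> Diet
  P3: SleepHours <- Smoking -> BloodPressure -> Diet
  P4: SleepHours <- Smoking -> BloodPressure -> AlcoholUse <- Stress -> Diet
  P5: SleepHours <- Smoking -> AlcoholUse <- Stress -> Diet
  P6: SleepHours <- Smoking -> AlcoholUse <- BloodPressure -> Diet
The empty set is not sufficient: P1 (SleepHours <- Smoking -> Stress -> Diet) has no collider blocking it and no conditioned non-collider, so it is open.
Try {Smoking}:
  P1: blocked at fork node Smoking ∈ conditioning set.
  P2: blocked at fork node Smoking ∈ conditioning set.
  P3: blocked at fork node Smoking ∈ conditioning set.
  P4: blocked at fork node Smoking ∈ conditioning set.
  P5: blocked at fork node Smoking ∈ conditioning set.
  P6: blocked at fork node Smoking ∈ conditioning set.
{Smoking} contains no descendant of SleepHours and blocks every backdoor path.
No other singleton works — e.g. {BloodPressure} leaves P1 open — so {Smoking} is the unique smallest valid adjustment set.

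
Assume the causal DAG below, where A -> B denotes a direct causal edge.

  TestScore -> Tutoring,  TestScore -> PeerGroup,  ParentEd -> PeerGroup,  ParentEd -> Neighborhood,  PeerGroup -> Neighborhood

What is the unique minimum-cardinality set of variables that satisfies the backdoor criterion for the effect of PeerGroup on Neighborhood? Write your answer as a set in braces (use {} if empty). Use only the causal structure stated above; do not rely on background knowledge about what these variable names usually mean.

Variables eligible for adjustment (non-descendants of PeerGroup, excluding PeerGroup and Neighborhood): {ParentEd, TestScore, Tutoring}.
Backdoor paths from PeerGroup to Neighborhood:
  P1: PeerGroup <- ParentEd -> Neighborhood
The empty set is not sufficient: P1 (PeerGroup <- ParentEd -> Neighborhood) has no collider blocking it and no conditioned non-collider, so it is open.
Try {ParentEd}:
  P1: blocked at fork node ParentEd ∈ conditioning set.
{ParentEd} contains no descendant of PeerGroup and blocks every backdoor path.
No other singleton works — e.g. {TestScore} leaves P1 open — so {ParentEd} is the unique smallest valid adjustment set.

{ParentEd}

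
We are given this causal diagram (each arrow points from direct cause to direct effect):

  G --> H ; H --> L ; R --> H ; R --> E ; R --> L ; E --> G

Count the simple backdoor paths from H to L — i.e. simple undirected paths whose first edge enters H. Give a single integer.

A backdoor path from H to L is any simple undirected path whose first edge points into H (i.e. leaves H via a parent).
Parents of H: {G, R}.
Enumerating:
  P1: H <- R -> L
  P2: H <- G <- E <- R -> L
That exhausts the simple backdoor paths. Count: 2.

2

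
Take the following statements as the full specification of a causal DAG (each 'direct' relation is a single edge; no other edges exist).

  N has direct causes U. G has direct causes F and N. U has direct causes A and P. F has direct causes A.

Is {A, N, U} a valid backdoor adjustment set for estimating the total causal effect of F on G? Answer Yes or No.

Yes

Backdoor paths from F to G (paths whose first edge points into F):
  P1: F <- A -> U -> N -> G
Condition 1 (no descendant of F in the set): holds — descendants of F are {G}; none are in {A, N, U}.
Condition 2 (every backdoor path blocked by {A, N, U}):
  P1: blocked at fork node A ∈ conditioning set.
{A, N, U} satisfies the backdoor criterion.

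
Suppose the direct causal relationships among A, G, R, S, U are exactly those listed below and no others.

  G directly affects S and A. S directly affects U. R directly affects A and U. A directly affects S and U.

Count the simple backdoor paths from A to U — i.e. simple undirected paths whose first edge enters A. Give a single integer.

A backdoor path from A to U is any simple undirected path whose first edge points into A (i.e. leaves A via a parent).
Parents of A: {G, R}.
Enumerating:
  P1: A <- R -> U
  P2: A <- G -> S -> U
That exhausts the simple backdoor paths. Count: 2.

2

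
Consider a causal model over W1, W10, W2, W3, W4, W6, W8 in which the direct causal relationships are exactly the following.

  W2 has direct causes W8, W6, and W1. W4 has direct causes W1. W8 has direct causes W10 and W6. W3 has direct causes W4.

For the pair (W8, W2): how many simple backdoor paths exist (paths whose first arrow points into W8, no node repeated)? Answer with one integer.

A backdoor path from W8 to W2 is any simple undirected path whose first edge points into W8 (i.e. leaves W8 via a parent).
Parents of W8: {W10, W6}.
Enumerating:
  P1: W8 <- W6 -> W2
That exhausts the simple backdoor paths. Count: 1.

1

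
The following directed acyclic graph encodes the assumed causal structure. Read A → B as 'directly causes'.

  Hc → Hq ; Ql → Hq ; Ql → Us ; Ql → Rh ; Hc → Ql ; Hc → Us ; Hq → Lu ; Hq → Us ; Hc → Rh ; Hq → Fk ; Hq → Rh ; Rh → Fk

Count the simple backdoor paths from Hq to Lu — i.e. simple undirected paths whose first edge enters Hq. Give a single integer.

A backdoor path from Hq to Lu is any simple undirected path whose first edge points into Hq (i.e. leaves Hq via a parent).
Parents of Hq: {Hc, Ql}.
No simple path from any parent of Hq reaches Lu without revisiting Hq, so there are no backdoor paths.

0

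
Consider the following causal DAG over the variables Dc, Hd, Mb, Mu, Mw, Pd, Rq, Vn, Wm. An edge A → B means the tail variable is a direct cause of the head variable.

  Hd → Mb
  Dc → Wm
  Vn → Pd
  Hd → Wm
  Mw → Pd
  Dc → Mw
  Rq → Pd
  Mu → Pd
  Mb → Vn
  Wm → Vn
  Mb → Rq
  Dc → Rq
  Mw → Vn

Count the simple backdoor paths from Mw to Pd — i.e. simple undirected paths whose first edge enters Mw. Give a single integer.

A backdoor path from Mw to Pd is any simple undirected path whose first edge points into Mw (i.e. leaves Mw via a parent).
Parents of Mw: {Dc}.
Enumerating:
  P1: Mw <- Dc -> Wm <- Hd -> Mb -> Vn -> Pd
  P2: Mw <- Dc -> Wm <- Hd -> Mb -> Rq -> Pd
  P3: Mw <- Dc -> Wm -> Vn <- Mb -> Rq -> Pd
  P4: Mw <- Dc -> Wm -> Vn -> Pd
  P5: Mw <- Dc -> Rq <- Mb <- Hd -> Wm -> Vn -> Pd
  P6: Mw <- Dc -> Rq <- Mb -> Vn -> Pd
  P7: Mw <- Dc -> Rq -> Pd
That exhausts the simple backdoor paths. Count: 7.

7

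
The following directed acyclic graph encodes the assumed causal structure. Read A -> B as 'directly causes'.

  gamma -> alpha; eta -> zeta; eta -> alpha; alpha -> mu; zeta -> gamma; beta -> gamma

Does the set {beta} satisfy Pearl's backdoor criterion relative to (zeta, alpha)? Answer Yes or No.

Backdoor paths from zeta to alpha (paths whose first edge points into zeta):
  P1: zeta <- eta -> alpha
Condition 1 (no descendant of zeta in the set): holds — descendants of zeta are {alpha, gamma, mu}; none are in {beta}.
Condition 2 (every backdoor path blocked by {beta}):
  P1: open — no interior node is in the conditioning set.
{beta} does not satisfy the backdoor criterion.

No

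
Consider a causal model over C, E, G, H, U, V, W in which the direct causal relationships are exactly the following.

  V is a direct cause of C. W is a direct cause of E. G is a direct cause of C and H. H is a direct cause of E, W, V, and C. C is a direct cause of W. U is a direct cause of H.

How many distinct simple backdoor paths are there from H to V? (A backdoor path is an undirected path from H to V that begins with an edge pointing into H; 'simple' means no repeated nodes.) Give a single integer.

1

A backdoor path from H to V is any simple undirected path whose first edge points into H (i.e. leaves H via a parent).
Parents of H: {G, U}.
Enumerating:
  P1: H <- G -> C <- V
That exhausts the simple backdoor paths. Count: 1.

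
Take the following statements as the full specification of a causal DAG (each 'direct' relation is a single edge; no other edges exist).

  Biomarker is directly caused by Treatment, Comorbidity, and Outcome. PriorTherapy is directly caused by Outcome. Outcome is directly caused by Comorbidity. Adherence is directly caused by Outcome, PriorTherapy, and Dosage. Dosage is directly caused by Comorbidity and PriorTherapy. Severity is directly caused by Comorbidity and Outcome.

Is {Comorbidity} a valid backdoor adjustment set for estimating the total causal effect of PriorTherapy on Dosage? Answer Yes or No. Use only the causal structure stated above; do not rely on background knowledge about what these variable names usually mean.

Yes

Backdoor paths from PriorTherapy to Dosage (paths whose first edge points into PriorTherapy):
  P1: PriorTherapy <- Outcome <- Comorbidity -> Dosage
  P2: PriorTherapy <- Outcome -> Severity <- Comorbidity -> Dosage
  P3: PriorTherapy <- Outcome -> Biomarker <- Comorbidity -> Dosage
  P4: PriorTherapy <- Outcome -> Adherence <- Dosage
Condition 1 (no descendant of PriorTherapy in the set): holds — descendants of PriorTherapy are {Adherence, Dosage}; none are in {Comorbidity}.
Condition 2 (every backdoor path blocked by {Comorbidity}):
  P1: blocked at fork node Comorbidity ∈ conditioning set.
  P2: blocked at collider Severity (neither it nor any descendant is in the conditioning set).
  P3: blocked at collider Biomarker (neither it nor any descendant is in the conditioning set).
  P4: blocked at collider Adherence (neither it nor any descendant is in the conditioning set).
{Comorbidity} satisfies the backdoor criterion.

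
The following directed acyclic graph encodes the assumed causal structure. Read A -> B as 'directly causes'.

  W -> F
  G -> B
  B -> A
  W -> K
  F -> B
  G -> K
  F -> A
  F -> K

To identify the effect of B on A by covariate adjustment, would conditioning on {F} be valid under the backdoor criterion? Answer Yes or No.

Yes

Backdoor paths from B to A (paths whose first edge points into B):
  P1: B <- F -> A
  P2: B <- G -> K <- W -> F -> A
  P3: B <- G -> K <- F -> A
Condition 1 (no descendant of B in the set): holds — descendants of B are {A}; none are in {F}.
Condition 2 (every backdoor path blocked by {F}):
  P1: blocked at fork node F ∈ conditioning set.
  P2: blocked at collider K (neither it nor any descendant is in the conditioning set).
  P3: blocked at collider K (neither it nor any descendant is in the conditioning set).
{F} satisfies the backdoor criterion.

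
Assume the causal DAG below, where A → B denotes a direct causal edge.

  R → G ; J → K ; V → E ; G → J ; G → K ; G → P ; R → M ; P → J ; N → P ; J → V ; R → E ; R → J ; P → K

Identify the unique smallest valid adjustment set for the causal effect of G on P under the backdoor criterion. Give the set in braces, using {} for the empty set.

Variables eligible for adjustment (non-descendants of G, excluding G and P): {M, N, R}.
Backdoor paths from G to P:
  P1: G <- R -> J <- P
  P2: G <- R -> J -> K <- P
  P3: G <- R -> E <- V <- J <- P
  P4: G <- R -> E <- V <- J -> K <- P
Each backdoor path contains an unconditioned collider, so every path is already blocked with the empty conditioning set:
  P1: blocked at collider J (neither it nor any descendant is in the conditioning set).
  P2: blocked at collider K (neither it nor any descendant is in the conditioning set).
  P3: blocked at collider E (neither it nor any descendant is in the conditioning set).
  P4: blocked at collider E (neither it nor any descendant is in the conditioning set).
The empty set is therefore the unique smallest valid set.

{}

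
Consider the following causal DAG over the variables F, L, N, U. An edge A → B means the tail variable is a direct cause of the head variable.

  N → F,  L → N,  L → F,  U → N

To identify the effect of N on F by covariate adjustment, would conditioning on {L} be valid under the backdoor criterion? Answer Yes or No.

Backdoor paths from N to F (paths whose first edge points into N):
  P1: N <- L -> F
Condition 1 (no descendant of N in the set): holds — descendants of N are {F}; none are in {L}.
Condition 2 (every backdoor path blocked by {L}):
  P1: blocked at fork node L ∈ conditioning set.
{L} satisfies the backdoor criterion.

Yes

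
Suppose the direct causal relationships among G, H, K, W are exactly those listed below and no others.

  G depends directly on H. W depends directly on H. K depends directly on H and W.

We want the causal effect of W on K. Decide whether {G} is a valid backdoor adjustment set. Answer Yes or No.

Backdoor paths from W to K (paths whose first edge points into W):
  P1: W <- H -> K
Condition 1 (no descendant of W in the set): holds — descendants of W are {K}; none are in {G}.
Condition 2 (every backdoor path blocked by {G}):
  P1: open — no interior node is in the conditioning set.
{G} does not satisfy the backdoor criterion.

No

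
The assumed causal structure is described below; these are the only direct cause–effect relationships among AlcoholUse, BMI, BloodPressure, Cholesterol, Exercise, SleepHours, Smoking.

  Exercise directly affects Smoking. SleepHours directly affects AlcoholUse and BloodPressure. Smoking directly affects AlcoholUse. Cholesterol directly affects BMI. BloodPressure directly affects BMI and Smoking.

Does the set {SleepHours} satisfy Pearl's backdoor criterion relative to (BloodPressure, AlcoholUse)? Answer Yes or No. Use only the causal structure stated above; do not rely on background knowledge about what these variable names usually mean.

Backdoor paths from BloodPressure to AlcoholUse (paths whose first edge points into BloodPressure):
  P1: BloodPressure <- SleepHours -> AlcoholUse
Condition 1 (no descendant of BloodPressure in the set): holds — descendants of BloodPressure are {AlcoholUse, BMI, Smoking}; none are in {SleepHours}.
Condition 2 (every backdoor path blocked by {SleepHours}):
  P1: blocked at fork node SleepHours ∈ conditioning set.
{SleepHours} satisfies the backdoor criterion.

Yes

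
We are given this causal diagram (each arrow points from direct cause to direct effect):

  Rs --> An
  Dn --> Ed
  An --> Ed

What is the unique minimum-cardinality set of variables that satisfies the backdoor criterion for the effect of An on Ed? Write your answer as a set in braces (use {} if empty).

{}

Variables eligible for adjustment (non-descendants of An, excluding An and Ed): {Dn, Rs}.
Backdoor paths from An to Ed:
  (none)
With no backdoor paths the empty set already satisfies the criterion, and it is trivially minimal.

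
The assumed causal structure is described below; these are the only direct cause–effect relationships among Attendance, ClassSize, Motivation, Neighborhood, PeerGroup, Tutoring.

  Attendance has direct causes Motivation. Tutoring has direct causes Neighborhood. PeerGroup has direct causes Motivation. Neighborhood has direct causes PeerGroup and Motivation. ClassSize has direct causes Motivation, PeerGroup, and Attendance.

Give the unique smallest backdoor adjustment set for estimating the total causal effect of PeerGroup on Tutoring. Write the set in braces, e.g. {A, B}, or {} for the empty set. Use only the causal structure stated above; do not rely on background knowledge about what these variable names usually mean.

{Motivation}

Variables eligible for adjustment (non-descendants of PeerGroup, excluding PeerGroup and Tutoring): {Attendance, Motivation}.
Backdoor paths from PeerGroup to Tutoring:
  P1: PeerGroup <- Motivation -> Neighborhood -> Tutoring
The empty set is not sufficient: P1 (PeerGroup <- Motivation -> Neighborhood -> Tutoring) has no collider blocking it and no conditioned non-collider, so it is open.
Try {Motivation}:
  P1: blocked at fork node Motivation ∈ conditioning set.
{Motivation} contains no descendant of PeerGroup and blocks every backdoor path.
No other singleton works — e.g. {Attendance} leaves P1 open — so {Motivation} is the unique smallest valid adjustment set.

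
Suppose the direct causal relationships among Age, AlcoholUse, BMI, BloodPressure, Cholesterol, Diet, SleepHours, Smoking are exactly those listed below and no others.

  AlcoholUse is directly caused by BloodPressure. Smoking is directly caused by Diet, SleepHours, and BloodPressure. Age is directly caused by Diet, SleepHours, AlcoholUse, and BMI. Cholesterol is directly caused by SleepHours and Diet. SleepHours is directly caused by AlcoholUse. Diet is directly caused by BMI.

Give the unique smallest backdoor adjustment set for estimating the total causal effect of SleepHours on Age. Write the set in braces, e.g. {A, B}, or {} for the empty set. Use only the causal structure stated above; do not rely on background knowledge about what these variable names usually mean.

{AlcoholUse}

Variables eligible for adjustment (non-descendants of SleepHours, excluding SleepHours and Age): {AlcoholUse, BMI, BloodPressure, Diet}.
Backdoor paths from SleepHours to Age:
  P1: SleepHours <- AlcoholUse <- BloodPressure -> Smoking <- Diet <- BMI -> Age
  P2: SleepHours <- AlcoholUse <- BloodPressure -> Smoking <- Diet -> Age
  P3: SleepHours <- AlcoholUse -> Age
The empty set is not sufficient: P3 (SleepHours <- AlcoholUse -> Age) has no collider blocking it and no conditioned non-collider, so it is open.
Try {AlcoholUse}:
  P1: blocked at chain node AlcoholUse ∈ conditioning set.
  P2: blocked at chain node AlcoholUse ∈ conditioning set.
  P3: blocked at fork node AlcoholUse ∈ conditioning set.
{AlcoholUse} contains no descendant of SleepHours and blocks every backdoor path.
No other singleton works — e.g. {BloodPressure} leaves P3 open — so {AlcoholUse} is the unique smallest valid adjustment set.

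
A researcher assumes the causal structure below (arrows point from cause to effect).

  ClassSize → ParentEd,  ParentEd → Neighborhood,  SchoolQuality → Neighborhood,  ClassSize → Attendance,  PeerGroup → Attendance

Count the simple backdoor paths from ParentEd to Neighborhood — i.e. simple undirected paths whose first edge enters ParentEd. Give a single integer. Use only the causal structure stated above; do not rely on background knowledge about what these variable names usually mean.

A backdoor path from ParentEd to Neighborhood is any simple undirected path whose first edge points into ParentEd (i.e. leaves ParentEd via a parent).
Parents of ParentEd: {ClassSize}.
No simple path from any parent of ParentEd reaches Neighborhood without revisiting ParentEd, so there are no backdoor paths.

0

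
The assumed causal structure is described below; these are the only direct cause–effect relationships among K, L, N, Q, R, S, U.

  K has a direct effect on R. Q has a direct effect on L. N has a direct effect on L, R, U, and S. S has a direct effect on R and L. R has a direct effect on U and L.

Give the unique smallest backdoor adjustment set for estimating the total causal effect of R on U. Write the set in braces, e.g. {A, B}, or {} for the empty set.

{N}

Variables eligible for adjustment (non-descendants of R, excluding R and U): {K, N, Q, S}.
Backdoor paths from R to U:
  P1: R <- N -> U
  P2: R <- S <- N -> U
  P3: R <- S -> L <- N -> U
The empty set is not sufficient: P1 (R <- N -> U) has no collider blocking it and no conditioned non-collider, so it is open.
Try {N}:
  P1: blocked at fork node N ∈ conditioning set.
  P2: blocked at fork node N ∈ conditioning set.
  P3: blocked at collider L (neither it nor any descendant is in the conditioning set).
{N} contains no descendant of R and blocks every backdoor path.
No other singleton works — e.g. {Q} leaves P1 open — so {N} is the unique smallest valid adjustment set.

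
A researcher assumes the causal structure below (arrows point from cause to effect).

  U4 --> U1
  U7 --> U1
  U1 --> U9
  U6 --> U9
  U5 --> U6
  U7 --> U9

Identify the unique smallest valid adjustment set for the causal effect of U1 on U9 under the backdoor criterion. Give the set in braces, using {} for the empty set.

Variables eligible for adjustment (non-descendants of U1, excluding U1 and U9): {U4, U5, U6, U7}.
Backdoor paths from U1 to U9:
  P1: U1 <- U7 -> U9
The empty set is not sufficient: P1 (U1 <- U7 -> U9) has no collider blocking it and no conditioned non-collider, so it is open.
Try {U7}:
  P1: blocked at fork node U7 ∈ conditioning set.
{U7} contains no descendant of U1 and blocks every backdoor path.
No other singleton works — e.g. {U4} leaves P1 open — so {U7} is the unique smallest valid adjustment set.

{U7}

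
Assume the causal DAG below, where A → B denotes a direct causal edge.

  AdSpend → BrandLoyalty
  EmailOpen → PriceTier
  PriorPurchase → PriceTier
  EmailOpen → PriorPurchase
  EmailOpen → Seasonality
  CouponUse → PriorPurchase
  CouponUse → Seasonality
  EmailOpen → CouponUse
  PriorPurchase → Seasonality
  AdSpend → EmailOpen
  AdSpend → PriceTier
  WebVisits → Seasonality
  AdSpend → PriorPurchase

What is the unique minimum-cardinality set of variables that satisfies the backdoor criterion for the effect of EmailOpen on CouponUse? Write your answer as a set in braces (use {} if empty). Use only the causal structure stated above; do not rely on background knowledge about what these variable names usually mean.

Variables eligible for adjustment (non-descendants of EmailOpen, excluding EmailOpen and CouponUse): {AdSpend, BrandLoyalty, WebVisits}.
Backdoor paths from EmailOpen to CouponUse:
  P1: EmailOpen <- AdSpend -> PriorPurchase <- CouponUse
  P2: EmailOpen <- AdSpend -> PriorPurchase -> Seasonality <- CouponUse
  P3: EmailOpen <- AdSpend -> PriceTier <- PriorPurchase <- CouponUse
  P4: EmailOpen <- AdSpend -> PriceTier <- PriorPurchase -> Seasonality <- CouponUse
Each backdoor path contains an unconditioned collider, so every path is already blocked with the empty conditioning set:
  P1: blocked at collider PriorPurchase (neither it nor any descendant is in the conditioning set).
  P2: blocked at collider Seasonality (neither it nor any descendant is in the conditioning set).
  P3: blocked at collider PriceTier (neither it nor any descendant is in the conditioning set).
  P4: blocked at collider PriceTier (neither it nor any descendant is in the conditioning set).
The empty set is therefore the unique smallest valid set.

{}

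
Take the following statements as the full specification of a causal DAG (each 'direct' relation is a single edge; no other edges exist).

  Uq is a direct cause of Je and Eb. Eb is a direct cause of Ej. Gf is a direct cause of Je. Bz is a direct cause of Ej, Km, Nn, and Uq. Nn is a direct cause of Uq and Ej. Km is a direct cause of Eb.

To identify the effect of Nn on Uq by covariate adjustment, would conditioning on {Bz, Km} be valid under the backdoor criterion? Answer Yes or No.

Yes

Backdoor paths from Nn to Uq (paths whose first edge points into Nn):
  P1: Nn <- Bz -> Km -> Eb <- Uq
  P2: Nn <- Bz -> Uq
  P3: Nn <- Bz -> Ej <- Eb <- Uq
Condition 1 (no descendant of Nn in the set): holds — descendants of Nn are {Eb, Ej, Je, Uq}; none are in {Bz, Km}.
Condition 2 (every backdoor path blocked by {Bz, Km}):
  P1: blocked at fork node Bz ∈ conditioning set.
  P2: blocked at fork node Bz ∈ conditioning set.
  P3: blocked at fork node Bz ∈ conditioning set.
{Bz, Km} satisfies the backdoor criterion.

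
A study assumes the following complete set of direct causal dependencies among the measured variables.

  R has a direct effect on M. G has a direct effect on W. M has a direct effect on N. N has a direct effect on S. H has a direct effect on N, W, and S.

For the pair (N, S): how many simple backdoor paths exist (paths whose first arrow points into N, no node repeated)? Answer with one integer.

A backdoor path from N to S is any simple undirected path whose first edge points into N (i.e. leaves N via a parent).
Parents of N: {H, M}.
Enumerating:
  P1: N <- H -> S
That exhausts the simple backdoor paths. Count: 1.

1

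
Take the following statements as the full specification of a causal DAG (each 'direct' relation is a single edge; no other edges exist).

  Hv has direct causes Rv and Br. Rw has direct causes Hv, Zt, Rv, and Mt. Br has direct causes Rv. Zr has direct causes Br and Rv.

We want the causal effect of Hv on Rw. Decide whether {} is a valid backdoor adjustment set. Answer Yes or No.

Backdoor paths from Hv to Rw (paths whose first edge points into Hv):
  P1: Hv <- Rv -> Rw
  P2: Hv <- Br <- Rv -> Rw
  P3: Hv <- Br -> Zr <- Rv -> Rw
Condition 1 (no descendant of Hv in the set): holds — descendants of Hv are {Rw}; none are in {}.
Condition 2 (every backdoor path blocked by {}):
  P1: open — no interior node is in the conditioning set.
  P2: open — no interior node is in the conditioning set.
  P3: blocked at collider Zr (neither it nor any descendant is in the conditioning set).
{} does not satisfy the backdoor criterion.

No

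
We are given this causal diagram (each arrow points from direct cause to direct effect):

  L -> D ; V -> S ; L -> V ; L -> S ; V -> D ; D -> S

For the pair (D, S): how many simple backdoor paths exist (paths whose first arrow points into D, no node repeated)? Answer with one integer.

A backdoor path from D to S is any simple undirected path whose first edge points into D (i.e. leaves D via a parent).
Parents of D: {L, V}.
Enumerating:
  P1: D <- L -> V -> S
  P2: D <- L -> S
  P3: D <- V <- L -> S
  P4: D <- V -> S
That exhausts the simple backdoor paths. Count: 4.

4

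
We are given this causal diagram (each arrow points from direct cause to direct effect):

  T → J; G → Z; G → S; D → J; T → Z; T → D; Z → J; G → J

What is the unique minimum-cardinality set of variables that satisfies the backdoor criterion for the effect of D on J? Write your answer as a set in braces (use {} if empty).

{T}

Variables eligible for adjustment (non-descendants of D, excluding D and J): {G, S, T, Z}.
Backdoor paths from D to J:
  P1: D <- T -> Z <- G -> J
  P2: D <- T -> Z -> J
  P3: D <- T -> J
The empty set is not sufficient: P2 (D <- T -> Z -> J) has no collider blocking it and no conditioned non-collider, so it is open.
Try {T}:
  P1: blocked at fork node T ∈ conditioning set.
  P2: blocked at fork node T ∈ conditioning set.
  P3: blocked at fork node T ∈ conditioning set.
{T} contains no descendant of D and blocks every backdoor path.
No other singleton works — e.g. {G} leaves P2 open — so {T} is the unique smallest valid adjustment set.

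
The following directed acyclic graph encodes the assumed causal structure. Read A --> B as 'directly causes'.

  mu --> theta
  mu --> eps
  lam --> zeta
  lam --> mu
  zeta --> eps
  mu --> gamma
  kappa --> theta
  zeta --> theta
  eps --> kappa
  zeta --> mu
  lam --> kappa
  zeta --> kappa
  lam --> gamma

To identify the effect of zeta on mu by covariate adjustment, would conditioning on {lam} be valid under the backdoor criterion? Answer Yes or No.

Backdoor paths from zeta to mu (paths whose first edge points into zeta):
  P1: zeta <- lam -> mu
  P2: zeta <- lam -> gamma <- mu
  P3: zeta <- lam -> kappa <- eps <- mu
  P4: zeta <- lam -> kappa -> theta <- mu
Condition 1 (no descendant of zeta in the set): holds — descendants of zeta are {eps, gamma, kappa, mu, theta}; none are in {lam}.
Condition 2 (every backdoor path blocked by {lam}):
  P1: blocked at fork node lam ∈ conditioning set.
  P2: blocked at fork node lam ∈ conditioning set.
  P3: blocked at fork node lam ∈ conditioning set.
  P4: blocked at fork node lam ∈ conditioning set.
{lam} satisfies the backdoor criterion.

Yes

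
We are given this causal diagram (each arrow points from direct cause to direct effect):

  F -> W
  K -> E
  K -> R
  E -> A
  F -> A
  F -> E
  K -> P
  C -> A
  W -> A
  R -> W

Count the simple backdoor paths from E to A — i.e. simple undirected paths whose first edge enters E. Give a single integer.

A backdoor path from E to A is any simple undirected path whose first edge points into E (i.e. leaves E via a parent).
Parents of E: {F, K}.
Enumerating:
  P1: E <- F -> W -> A
  P2: E <- F -> A
  P3: E <- K -> R -> W <- F -> A
  P4: E <- K -> R -> W -> A
That exhausts the simple backdoor paths. Count: 4.

4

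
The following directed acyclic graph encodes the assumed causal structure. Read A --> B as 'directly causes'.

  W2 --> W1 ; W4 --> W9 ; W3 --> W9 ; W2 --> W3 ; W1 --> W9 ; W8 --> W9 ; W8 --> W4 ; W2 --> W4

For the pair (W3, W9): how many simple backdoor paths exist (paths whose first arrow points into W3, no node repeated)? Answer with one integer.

A backdoor path from W3 to W9 is any simple undirected path whose first edge points into W3 (i.e. leaves W3 via a parent).
Parents of W3: {W2}.
Enumerating:
  P1: W3 <- W2 -> W4 <- W8 -> W9
  P2: W3 <- W2 -> W4 -> W9
  P3: W3 <- W2 -> W1 -> W9
That exhausts the simple backdoor paths. Count: 3.

3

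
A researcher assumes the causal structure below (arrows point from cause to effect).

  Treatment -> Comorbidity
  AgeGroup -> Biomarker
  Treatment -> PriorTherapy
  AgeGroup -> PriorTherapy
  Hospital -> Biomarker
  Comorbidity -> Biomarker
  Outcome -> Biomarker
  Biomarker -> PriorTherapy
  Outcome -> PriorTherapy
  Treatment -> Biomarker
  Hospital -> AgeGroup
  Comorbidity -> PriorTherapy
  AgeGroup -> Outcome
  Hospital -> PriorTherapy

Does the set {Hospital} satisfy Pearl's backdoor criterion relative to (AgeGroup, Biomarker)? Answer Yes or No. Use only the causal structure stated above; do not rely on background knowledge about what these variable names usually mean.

Backdoor paths from AgeGroup to Biomarker (paths whose first edge points into AgeGroup):
  P1: AgeGroup <- Hospital -> Biomarker
  P2: AgeGroup <- Hospital -> PriorTherapy <- Treatment -> Comorbidity -> Biomarker
  P3: AgeGroup <- Hospital -> PriorTherapy <- Treatment -> Biomarker
  P4: AgeGroup <- Hospital -> PriorTherapy <- Comorbidity <- Treatment -> Biomarker
  P5: AgeGroup <- Hospital -> PriorTherapy <- Comorbidity -> Biomarker
  P6: AgeGroup <- Hospital -> PriorTherapy <- Outcome -> Biomarker
  P7: AgeGroup <- Hospital -> PriorTherapy <- Biomarker
Condition 1 (no descendant of AgeGroup in the set): holds — descendants of AgeGroup are {Biomarker, Outcome, PriorTherapy}; none are in {Hospital}.
Condition 2 (every backdoor path blocked by {Hospital}):
  P1: blocked at fork node Hospital ∈ conditioning set.
  P2: blocked at fork node Hospital ∈ conditioning set.
  P3: blocked at fork node Hospital ∈ conditioning set.
  P4: blocked at fork node Hospital ∈ conditioning set.
  P5: blocked at fork node Hospital ∈ conditioning set.
  P6: blocked at fork node Hospital ∈ conditioning set.
  P7: blocked at fork node Hospital ∈ conditioning set.
{Hospital} satisfies the backdoor criterion.

Yes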